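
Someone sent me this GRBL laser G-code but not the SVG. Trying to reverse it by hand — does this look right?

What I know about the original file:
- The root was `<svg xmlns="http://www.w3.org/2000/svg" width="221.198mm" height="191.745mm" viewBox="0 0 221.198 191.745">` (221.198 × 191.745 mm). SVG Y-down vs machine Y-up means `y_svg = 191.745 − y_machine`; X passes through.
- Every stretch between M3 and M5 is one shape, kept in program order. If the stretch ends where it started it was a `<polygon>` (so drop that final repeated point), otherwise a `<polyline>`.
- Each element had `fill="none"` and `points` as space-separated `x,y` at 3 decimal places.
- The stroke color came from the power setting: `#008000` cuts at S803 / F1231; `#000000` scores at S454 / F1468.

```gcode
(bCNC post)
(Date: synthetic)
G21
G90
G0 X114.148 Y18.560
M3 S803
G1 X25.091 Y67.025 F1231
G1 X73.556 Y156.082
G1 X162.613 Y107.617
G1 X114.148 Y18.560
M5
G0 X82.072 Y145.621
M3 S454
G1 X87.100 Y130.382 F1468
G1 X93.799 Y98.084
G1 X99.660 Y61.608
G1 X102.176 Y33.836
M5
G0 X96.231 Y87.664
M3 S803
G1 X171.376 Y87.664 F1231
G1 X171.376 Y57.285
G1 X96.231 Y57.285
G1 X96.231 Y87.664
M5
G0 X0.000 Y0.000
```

Machine Y-up, SVG Y-down with viewBox height 191.745, so y_svg = 191.745 − y_machine; X carries over.

Run 1: power S803 maps to stroke `#008000` (cut). The run returns to its start, so emit a `<polygon>` with points (Y-flipped): 114.148,173.185 25.091,124.720 73.556,35.663 162.613,84.128.

Run 2: the run's S454 means `#000000` (score). The run is open, so emit a `<polyline>` with points (Y-flipped): 82.072,46.124 87.100,61.363 93.799,93.661 99.660,130.137 102.176,157.909.

Run 3: S803 ⇒ cut layer `#008000`. The run returns to its start, so emit a `<polygon>` with points (Y-flipped): 96.231,104.081 171.376,104.081 171.376,134.460 96.231,134.460.

<svg xmlns="http://www.w3.org/2000/svg" width="221.198mm" height="191.745mm" viewBox="0 0 221.198 191.745">
  <polygon points="114.148,173.185 25.091,124.720 73.556,35.663 162.613,84.128" fill="none" stroke="#008000"/>
  <polyline points="82.072,46.124 87.100,61.363 93.799,93.661 99.660,130.137 102.176,157.909" fill="none" stroke="#000000"/>
  <polygon points="96.231,104.081 171.376,104.081 171.376,134.460 96.231,134.460" fill="none" stroke="#008000"/>
</svg>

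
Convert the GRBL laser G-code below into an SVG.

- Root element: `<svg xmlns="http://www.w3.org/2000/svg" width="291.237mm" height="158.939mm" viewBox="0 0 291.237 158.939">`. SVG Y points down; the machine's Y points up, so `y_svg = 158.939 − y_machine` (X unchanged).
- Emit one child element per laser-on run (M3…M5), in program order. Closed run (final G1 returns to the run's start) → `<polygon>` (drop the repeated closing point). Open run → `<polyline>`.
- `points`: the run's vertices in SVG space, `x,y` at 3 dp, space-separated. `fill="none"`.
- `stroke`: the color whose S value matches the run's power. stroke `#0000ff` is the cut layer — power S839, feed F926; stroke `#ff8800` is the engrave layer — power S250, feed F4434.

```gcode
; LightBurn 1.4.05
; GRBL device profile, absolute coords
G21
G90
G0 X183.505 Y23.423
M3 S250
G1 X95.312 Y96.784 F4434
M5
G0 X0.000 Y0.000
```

y_svg = 158.939 − y_m. Every run uses S250, so all elements get stroke `#ff8800` (engrave).

[1] open run; points: 183.505,135.516 95.312,62.155

<svg xmlns="http://www.w3.org/2000/svg" width="291.237mm" height="158.939mm" viewBox="0 0 291.237 158.939">
  <polyline points="183.505,135.516 95.312,62.155" fill="none" stroke="#ff8800"/>
</svg>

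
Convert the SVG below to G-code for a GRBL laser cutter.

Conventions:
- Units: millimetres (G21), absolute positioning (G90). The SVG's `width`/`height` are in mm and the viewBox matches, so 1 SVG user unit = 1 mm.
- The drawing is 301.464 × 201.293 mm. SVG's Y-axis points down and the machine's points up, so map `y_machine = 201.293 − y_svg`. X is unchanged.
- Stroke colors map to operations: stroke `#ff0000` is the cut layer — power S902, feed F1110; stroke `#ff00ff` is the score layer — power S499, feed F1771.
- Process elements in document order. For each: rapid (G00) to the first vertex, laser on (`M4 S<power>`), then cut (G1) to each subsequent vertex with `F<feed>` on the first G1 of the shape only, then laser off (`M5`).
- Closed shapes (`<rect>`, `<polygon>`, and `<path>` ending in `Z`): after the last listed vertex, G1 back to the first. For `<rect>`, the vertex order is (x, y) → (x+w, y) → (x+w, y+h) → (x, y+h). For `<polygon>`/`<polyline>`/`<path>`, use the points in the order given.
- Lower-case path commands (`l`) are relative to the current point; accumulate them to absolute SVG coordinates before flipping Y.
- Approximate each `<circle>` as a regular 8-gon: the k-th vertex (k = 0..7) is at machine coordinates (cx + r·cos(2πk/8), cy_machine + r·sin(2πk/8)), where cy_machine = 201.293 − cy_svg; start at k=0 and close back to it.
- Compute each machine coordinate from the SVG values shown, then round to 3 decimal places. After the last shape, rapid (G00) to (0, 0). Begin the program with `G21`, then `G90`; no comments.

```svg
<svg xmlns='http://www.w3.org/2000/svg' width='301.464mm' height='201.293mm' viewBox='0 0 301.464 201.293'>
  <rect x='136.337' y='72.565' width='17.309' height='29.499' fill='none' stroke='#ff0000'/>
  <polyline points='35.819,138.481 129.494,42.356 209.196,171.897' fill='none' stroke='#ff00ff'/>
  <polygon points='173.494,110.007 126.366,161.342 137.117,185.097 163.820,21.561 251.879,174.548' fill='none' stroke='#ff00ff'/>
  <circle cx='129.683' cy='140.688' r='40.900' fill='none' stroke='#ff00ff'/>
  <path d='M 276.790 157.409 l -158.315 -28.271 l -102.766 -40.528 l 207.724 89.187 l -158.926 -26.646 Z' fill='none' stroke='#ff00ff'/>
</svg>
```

G21
G90
G00 X136.337 Y128.728
M4 S902
G1 X153.646 Y128.728 F1110
G1 X153.646 Y99.229
G1 X136.337 Y99.229
G1 X136.337 Y128.728
M5
G00 X35.819 Y62.812
M4 S499
G1 X129.494 Y158.937 F1771
G1 X209.196 Y29.396
M5
G00 X173.494 Y91.286
M4 S499
G1 X126.366 Y39.951 F1771
G1 X137.117 Y16.196
G1 X163.820 Y179.732
G1 X251.879 Y26.745
G1 X173.494 Y91.286
M5
G00 X170.583 Y60.605
M4 S499
G1 X158.604 Y89.526 F1771
G1 X129.683 Y101.505
G1 X100.762 Y89.526
G1 X88.783 Y60.605
G1 X100.762 Y31.684
G1 X129.683 Y19.705
G1 X158.604 Y31.684
G1 X170.583 Y60.605
M5
G00 X276.790 Y43.884
M4 S499
G1 X118.475 Y72.155 F1771
G1 X15.709 Y112.683
G1 X223.433 Y23.496
G1 X64.507 Y50.142
G1 X276.790 Y43.884
M5
G00 X0.000 Y0.000

1 u = 1 mm; y_m = 201.293 − y.

[1] `<rect>` rectangle, #ff0000→cut S902 F1110: (136.337,128.728) → (153.646,128.728) → (153.646,99.229) → (136.337,99.229) → (136.337,128.728) (closed)

[2] `<polyline>` open polyline, #ff00ff→score S499 F1771: (35.819,62.812) → (129.494,158.937) → (209.196,29.396)

[3] `<polygon>` closed polygon, #ff00ff→score S499 F1771: (173.494,91.286) → (126.366,39.951) → (137.117,16.196) → (163.820,179.732) → (251.879,26.745) → (173.494,91.286) (closed)

[4] `<circle>` circle, #ff00ff→score S499 F1771: (170.583,60.605) → (158.604,89.526) → (129.683,101.505) → (100.762,89.526) → (88.783,60.605) → (100.762,31.684) → (129.683,19.705) → (158.604,31.684) → (170.583,60.605) (closed)

[5] `<path>` closed polygon, #ff00ff→score S499 F1771: (276.790,43.884) → (118.475,72.155) → (15.709,112.683) → (223.433,23.496) → (64.507,50.142) → (276.790,43.884) (closed)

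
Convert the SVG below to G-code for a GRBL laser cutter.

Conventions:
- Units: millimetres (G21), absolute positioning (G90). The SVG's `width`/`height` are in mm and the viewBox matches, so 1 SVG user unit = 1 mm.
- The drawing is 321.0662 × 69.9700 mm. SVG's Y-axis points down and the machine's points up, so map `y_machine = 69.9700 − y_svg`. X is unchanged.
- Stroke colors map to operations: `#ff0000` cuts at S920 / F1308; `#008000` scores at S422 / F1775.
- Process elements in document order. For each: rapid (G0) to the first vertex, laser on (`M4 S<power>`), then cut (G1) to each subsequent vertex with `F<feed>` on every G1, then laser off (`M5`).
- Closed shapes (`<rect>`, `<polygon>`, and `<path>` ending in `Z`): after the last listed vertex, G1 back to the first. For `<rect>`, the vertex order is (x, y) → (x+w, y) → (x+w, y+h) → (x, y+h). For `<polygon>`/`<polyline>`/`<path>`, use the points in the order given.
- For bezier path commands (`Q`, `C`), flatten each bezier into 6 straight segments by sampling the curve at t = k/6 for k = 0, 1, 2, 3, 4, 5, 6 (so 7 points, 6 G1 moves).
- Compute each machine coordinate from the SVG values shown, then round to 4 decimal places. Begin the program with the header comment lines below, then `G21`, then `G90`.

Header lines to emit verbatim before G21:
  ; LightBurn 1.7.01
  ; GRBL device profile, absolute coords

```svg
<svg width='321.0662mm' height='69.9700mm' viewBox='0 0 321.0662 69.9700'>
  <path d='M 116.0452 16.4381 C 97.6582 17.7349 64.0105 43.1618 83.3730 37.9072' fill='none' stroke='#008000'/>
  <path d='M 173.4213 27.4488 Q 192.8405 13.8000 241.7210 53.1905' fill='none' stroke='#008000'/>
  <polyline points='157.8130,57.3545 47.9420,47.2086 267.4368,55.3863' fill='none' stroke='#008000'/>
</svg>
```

; LightBurn 1.7.01
; GRBL device profile, absolute coords
G21
G90
G0 X116.0452 Y53.5319
M4 S422
G1 X105.8960 Y51.1264 F1775
G1 X95.0999 Y46.2218 F1775
G1 X85.5530 Y40.3406 F1775
G1 X79.1520 Y35.0053 F1775
G1 X77.7932 Y31.7385 F1775
G1 X83.3730 Y32.0628 F1775
M5
G0 X173.4213 Y42.5212
M4 S422
G1 X180.7127 Y45.5975 F1775
G1 X189.6409 Y45.7271 F1775
G1 X200.2058 Y42.9102 F1775
G1 X212.4075 Y37.1466 F1775
G1 X226.2459 Y28.4364 F1775
G1 X241.7210 Y16.7795 F1775
M5
G0 X157.8130 Y12.6155
M4 S422
G1 X47.9420 Y22.7614 F1775
G1 X267.4368 Y14.5837 F1775
M5

Since the viewBox matches the mm dimensions, user units are millimetres directly. The only transform is the Y-flip y_m = 69.9700 − y_svg.

Shape 1 is a cubic bezier drawn with `<path>`. Its stroke #008000 means score at S422, F1775. After flipping Y the toolpath is (116.0452,53.5319) → (105.8960,51.1264) → (95.0999,46.2218) → (85.5530,40.3406) → (79.1520,35.0053) → (77.7932,31.7385) → (83.3730,32.0628).

Shape 2 is a quadratic bezier drawn with `<path>`. Its stroke #008000 means score at S422, F1775. After flipping Y the toolpath is (173.4213,42.5212) → (180.7127,45.5975) → (189.6409,45.7271) → (200.2058,42.9102) → (212.4075,37.1466) → (226.2459,28.4364) → (241.7210,16.7795).

Shape 3 is a open polyline drawn with `<polyline>`. Its stroke #008000 means score at S422, F1775. After flipping Y the toolpath is (157.8130,12.6155) → (47.9420,22.7614) → (267.4368,14.5837).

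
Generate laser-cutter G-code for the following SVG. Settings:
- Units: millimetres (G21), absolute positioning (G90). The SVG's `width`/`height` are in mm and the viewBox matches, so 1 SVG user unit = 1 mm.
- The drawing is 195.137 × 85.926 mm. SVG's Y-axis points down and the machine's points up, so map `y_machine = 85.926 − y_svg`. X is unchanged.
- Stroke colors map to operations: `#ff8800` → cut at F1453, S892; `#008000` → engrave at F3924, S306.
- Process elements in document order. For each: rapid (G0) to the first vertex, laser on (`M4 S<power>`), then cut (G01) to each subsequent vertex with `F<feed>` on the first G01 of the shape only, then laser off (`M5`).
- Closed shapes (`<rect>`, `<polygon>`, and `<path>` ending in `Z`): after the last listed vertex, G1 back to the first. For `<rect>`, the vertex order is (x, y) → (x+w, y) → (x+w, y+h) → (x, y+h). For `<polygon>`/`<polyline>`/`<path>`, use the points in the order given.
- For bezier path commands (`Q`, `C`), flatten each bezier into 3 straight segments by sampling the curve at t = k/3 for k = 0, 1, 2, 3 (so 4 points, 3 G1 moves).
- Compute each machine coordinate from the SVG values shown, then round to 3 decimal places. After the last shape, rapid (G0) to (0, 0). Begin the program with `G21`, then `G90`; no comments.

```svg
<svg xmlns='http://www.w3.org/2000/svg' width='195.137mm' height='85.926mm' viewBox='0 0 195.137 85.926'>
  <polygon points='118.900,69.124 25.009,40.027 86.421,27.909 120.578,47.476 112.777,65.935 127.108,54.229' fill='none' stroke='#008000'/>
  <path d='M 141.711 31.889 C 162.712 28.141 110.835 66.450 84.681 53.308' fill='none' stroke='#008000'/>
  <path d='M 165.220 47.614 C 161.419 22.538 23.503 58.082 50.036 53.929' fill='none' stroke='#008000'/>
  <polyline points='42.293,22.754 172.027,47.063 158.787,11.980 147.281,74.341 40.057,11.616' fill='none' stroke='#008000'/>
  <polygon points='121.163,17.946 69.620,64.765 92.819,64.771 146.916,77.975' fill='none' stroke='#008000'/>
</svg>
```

G21
G90
G0 X118.900 Y16.802
M4 S306
G01 X25.009 Y45.899 F3924
G01 X86.421 Y58.017
G01 X120.578 Y38.450
G01 X112.777 Y19.991
G01 X127.108 Y31.697
G01 X118.900 Y16.802
M5
G0 X141.711 Y54.037
M4 S306
G01 X142.071 Y47.229 F3924
G01 X115.757 Y33.163
G01 X84.681 Y32.618
M5
G0 X165.220 Y38.312
M4 S306
G01 X127.772 Y46.897 F3924
G01 X67.261 Y37.361
G01 X50.036 Y31.997
M5
G0 X42.293 Y63.172
M4 S306
G01 X172.027 Y38.863 F3924
G01 X158.787 Y73.946
G01 X147.281 Y11.585
G01 X40.057 Y74.310
M5
G0 X121.163 Y67.980
M4 S306
G01 X69.620 Y21.161 F3924
G01 X92.819 Y21.155
G01 X146.916 Y7.951
G01 X121.163 Y67.980
M5
G0 X0.000 Y0.000

1 u = 1 mm; y_m = 85.926 − y.

[1] `<polygon>` closed polygon, #008000→engrave S306 F3924: (118.900,16.802) → (25.009,45.899) → (86.421,58.017) → (120.578,38.450) → (112.777,19.991) → (127.108,31.697) → (118.900,16.802) (closed)

[2] `<path>` cubic bezier, #008000→engrave S306 F3924: (141.711,54.037) → (142.071,47.229) → (115.757,33.163) → (84.681,32.618)

[3] `<path>` cubic bezier, #008000→engrave S306 F3924: (165.220,38.312) → (127.772,46.897) → (67.261,37.361) → (50.036,31.997)

[4] `<polyline>` open polyline, #008000→engrave S306 F3924: (42.293,63.172) → (172.027,38.863) → (158.787,73.946) → (147.281,11.585) → (40.057,74.310)

[5] `<polygon>` closed polygon, #008000→engrave S306 F3924: (121.163,67.980) → (69.620,21.161) → (92.819,21.155) → (146.916,7.951) → (121.163,67.980) (closed)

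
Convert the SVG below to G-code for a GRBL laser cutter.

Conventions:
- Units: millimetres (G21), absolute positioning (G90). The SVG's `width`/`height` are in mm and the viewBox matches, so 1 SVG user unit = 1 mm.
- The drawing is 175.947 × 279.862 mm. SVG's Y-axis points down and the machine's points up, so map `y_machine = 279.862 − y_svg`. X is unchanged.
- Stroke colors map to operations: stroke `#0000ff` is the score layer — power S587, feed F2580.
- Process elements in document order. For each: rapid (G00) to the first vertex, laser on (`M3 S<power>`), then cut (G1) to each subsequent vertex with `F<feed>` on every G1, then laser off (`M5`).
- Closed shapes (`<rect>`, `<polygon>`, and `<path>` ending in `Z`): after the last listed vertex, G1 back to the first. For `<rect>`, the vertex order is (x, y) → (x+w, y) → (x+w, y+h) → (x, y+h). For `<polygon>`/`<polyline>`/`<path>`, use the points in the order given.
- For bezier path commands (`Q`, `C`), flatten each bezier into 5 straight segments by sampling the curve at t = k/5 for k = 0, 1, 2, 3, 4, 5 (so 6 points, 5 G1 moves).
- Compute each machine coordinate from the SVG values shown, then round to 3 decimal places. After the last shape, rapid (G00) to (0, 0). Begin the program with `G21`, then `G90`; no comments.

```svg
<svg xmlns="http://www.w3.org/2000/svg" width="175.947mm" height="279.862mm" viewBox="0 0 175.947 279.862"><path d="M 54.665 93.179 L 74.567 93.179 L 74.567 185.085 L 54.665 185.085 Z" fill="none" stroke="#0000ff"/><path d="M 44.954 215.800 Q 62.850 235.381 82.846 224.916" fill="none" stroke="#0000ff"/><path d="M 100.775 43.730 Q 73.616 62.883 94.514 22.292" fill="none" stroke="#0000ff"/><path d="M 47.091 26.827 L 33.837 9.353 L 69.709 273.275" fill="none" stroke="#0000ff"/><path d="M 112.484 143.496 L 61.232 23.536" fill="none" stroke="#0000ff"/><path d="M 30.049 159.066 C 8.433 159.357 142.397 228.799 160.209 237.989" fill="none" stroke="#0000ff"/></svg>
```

1 u = 1 mm; y_m = 279.862 − y.

[1] `<path>` rectangle, #0000ff→score S587 F2580: (54.665,186.683) → (74.567,186.683) → (74.567,94.777) → (54.665,94.777) → (54.665,186.683) (closed)

[2] `<path>` quadratic bezier, #0000ff→score S587 F2580: (44.954,64.062) → (52.196,57.431) → (59.607,53.205) → (67.185,51.381) → (74.932,51.962) → (82.846,54.946)

[3] `<path>` quadratic bezier, #0000ff→score S587 F2580: (100.775,236.132) → (91.834,230.861) → (86.737,230.369) → (85.485,234.656) → (88.077,243.723) → (94.514,257.570)

[4] `<path>` open polyline, #0000ff→score S587 F2580: (47.091,253.035) → (33.837,270.509) → (69.709,6.587)

[5] `<path>` line segment, #0000ff→score S587 F2580: (112.484,136.366) → (61.232,256.326)

[6] `<path>` cubic bezier, #0000ff→score S587 F2580: (30.049,120.796) → (33.575,113.359) → (61.397,95.536) → (100.472,73.540) → (137.757,53.582) → (160.209,41.873)

G21
G90
G00 X54.665 Y186.683
M3 S587
G1 X74.567 Y186.683 F2580
G1 X74.567 Y94.777 F2580
G1 X54.665 Y94.777 F2580
G1 X54.665 Y186.683 F2580
M5
G00 X44.954 Y64.062
M3 S587
G1 X52.196 Y57.431 F2580
G1 X59.607 Y53.205 F2580
G1 X67.185 Y51.381 F2580
G1 X74.932 Y51.962 F2580
G1 X82.846 Y54.946 F2580
M5
G00 X100.775 Y236.132
M3 S587
G1 X91.834 Y230.861 F2580
G1 X86.737 Y230.369 F2580
G1 X85.485 Y234.656 F2580
G1 X88.077 Y243.723 F2580
G1 X94.514 Y257.570 F2580
M5
G00 X47.091 Y253.035
M3 S587
G1 X33.837 Y270.509 F2580
G1 X69.709 Y6.587 F2580
M5
G00 X112.484 Y136.366
M3 S587
G1 X61.232 Y256.326 F2580
M5
G00 X30.049 Y120.796
M3 S587
G1 X33.575 Y113.359 F2580
G1 X61.397 Y95.536 F2580
G1 X100.472 Y73.540 F2580
G1 X137.757 Y53.582 F2580
G1 X160.209 Y41.873 F2580
M5
G00 X0.000 Y0.000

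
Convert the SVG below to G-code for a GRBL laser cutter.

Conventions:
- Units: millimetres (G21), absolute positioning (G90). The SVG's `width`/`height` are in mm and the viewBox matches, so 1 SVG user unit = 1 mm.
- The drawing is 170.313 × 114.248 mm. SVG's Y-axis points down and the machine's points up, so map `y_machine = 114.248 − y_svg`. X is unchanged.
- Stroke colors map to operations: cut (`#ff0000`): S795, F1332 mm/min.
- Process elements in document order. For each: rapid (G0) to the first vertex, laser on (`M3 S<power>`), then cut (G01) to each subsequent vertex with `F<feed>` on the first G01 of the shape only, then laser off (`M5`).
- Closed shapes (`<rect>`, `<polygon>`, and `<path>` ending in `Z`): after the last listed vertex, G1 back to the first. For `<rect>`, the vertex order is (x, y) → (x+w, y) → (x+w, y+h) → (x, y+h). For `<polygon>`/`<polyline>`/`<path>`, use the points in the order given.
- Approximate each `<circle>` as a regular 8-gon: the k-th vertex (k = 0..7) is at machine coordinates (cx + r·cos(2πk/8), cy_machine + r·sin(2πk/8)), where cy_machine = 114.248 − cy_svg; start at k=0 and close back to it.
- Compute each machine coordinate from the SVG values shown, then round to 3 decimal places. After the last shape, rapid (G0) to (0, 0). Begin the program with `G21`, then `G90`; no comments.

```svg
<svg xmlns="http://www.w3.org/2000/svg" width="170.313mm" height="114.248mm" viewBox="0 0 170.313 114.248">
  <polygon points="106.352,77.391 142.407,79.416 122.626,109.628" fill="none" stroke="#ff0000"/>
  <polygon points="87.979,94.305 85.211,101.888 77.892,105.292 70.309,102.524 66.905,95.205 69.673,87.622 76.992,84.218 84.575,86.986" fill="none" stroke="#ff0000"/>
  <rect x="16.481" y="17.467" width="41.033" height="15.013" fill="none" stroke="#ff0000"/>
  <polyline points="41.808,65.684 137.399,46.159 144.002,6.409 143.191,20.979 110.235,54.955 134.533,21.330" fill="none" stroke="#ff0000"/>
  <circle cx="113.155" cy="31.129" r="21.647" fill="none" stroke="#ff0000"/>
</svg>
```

G21
G90
G0 X106.352 Y36.857
M3 S795
G01 X142.407 Y34.832 F1332
G01 X122.626 Y4.620
G01 X106.352 Y36.857
M5
G0 X87.979 Y19.943
M3 S795
G01 X85.211 Y12.360 F1332
G01 X77.892 Y8.956
G01 X70.309 Y11.724
G01 X66.905 Y19.043
G01 X69.673 Y26.626
G01 X76.992 Y30.030
G01 X84.575 Y27.262
G01 X87.979 Y19.943
M5
G0 X16.481 Y96.781
M3 S795
G01 X57.514 Y96.781 F1332
G01 X57.514 Y81.768
G01 X16.481 Y81.768
G01 X16.481 Y96.781
M5
G0 X41.808 Y48.564
M3 S795
G01 X137.399 Y68.089 F1332
G01 X144.002 Y107.839
G01 X143.191 Y93.269
G01 X110.235 Y59.293
G01 X134.533 Y92.918
M5
G0 X134.802 Y83.119
M3 S795
G01 X128.462 Y98.426 F1332
G01 X113.155 Y104.766
G01 X97.848 Y98.426
G01 X91.508 Y83.119
G01 X97.848 Y67.812
G01 X113.155 Y61.472
G01 X128.462 Y67.812
G01 X134.802 Y83.119
M5
G0 X0.000 Y0.000

viewBox `0 0 170.313 114.248` with mm width/height → 1 unit = 1 mm. Flip: y_m = 114.248 − y_svg.

**Shape 1** — `<polygon>` regular polygon, stroke `#ff0000` → cut (S795, F1332). Machine vertices: (106.352,36.857) → (142.407,34.832) → (122.626,4.620) → (106.352,36.857). Closed: final G1 returns to the first vertex.

**Shape 2** — `<polygon>` regular polygon, stroke `#ff0000` → cut (S795, F1332). Machine vertices: (87.979,19.943) → (85.211,12.360) → (77.892,8.956) → (70.309,11.724) → (66.905,19.043) → (69.673,26.626) → (76.992,30.030) → (84.575,27.262) → (87.979,19.943). Closed: final G1 returns to the first vertex.

**Shape 3** — `<rect>` rectangle, stroke `#ff0000` → cut (S795, F1332). Machine vertices: (16.481,96.781) → (57.514,96.781) → (57.514,81.768) → (16.481,81.768) → (16.481,96.781). Closed: final G1 returns to the first vertex.

**Shape 4** — `<polyline>` open polyline, stroke `#ff0000` → cut (S795, F1332). Machine vertices: (41.808,48.564) → (137.399,68.089) → (144.002,107.839) → (143.191,93.269) → (110.235,59.293) → (134.533,92.918). Open path.

**Shape 5** — `<circle>` circle, stroke `#ff0000` → cut (S795, F1332). Machine vertices: (134.802,83.119) → (128.462,98.426) → (113.155,104.766) → (97.848,98.426) → (91.508,83.119) → (97.848,67.812) → (113.155,61.472) → (128.462,67.812) → (134.802,83.119). Closed: final G1 returns to the first vertex.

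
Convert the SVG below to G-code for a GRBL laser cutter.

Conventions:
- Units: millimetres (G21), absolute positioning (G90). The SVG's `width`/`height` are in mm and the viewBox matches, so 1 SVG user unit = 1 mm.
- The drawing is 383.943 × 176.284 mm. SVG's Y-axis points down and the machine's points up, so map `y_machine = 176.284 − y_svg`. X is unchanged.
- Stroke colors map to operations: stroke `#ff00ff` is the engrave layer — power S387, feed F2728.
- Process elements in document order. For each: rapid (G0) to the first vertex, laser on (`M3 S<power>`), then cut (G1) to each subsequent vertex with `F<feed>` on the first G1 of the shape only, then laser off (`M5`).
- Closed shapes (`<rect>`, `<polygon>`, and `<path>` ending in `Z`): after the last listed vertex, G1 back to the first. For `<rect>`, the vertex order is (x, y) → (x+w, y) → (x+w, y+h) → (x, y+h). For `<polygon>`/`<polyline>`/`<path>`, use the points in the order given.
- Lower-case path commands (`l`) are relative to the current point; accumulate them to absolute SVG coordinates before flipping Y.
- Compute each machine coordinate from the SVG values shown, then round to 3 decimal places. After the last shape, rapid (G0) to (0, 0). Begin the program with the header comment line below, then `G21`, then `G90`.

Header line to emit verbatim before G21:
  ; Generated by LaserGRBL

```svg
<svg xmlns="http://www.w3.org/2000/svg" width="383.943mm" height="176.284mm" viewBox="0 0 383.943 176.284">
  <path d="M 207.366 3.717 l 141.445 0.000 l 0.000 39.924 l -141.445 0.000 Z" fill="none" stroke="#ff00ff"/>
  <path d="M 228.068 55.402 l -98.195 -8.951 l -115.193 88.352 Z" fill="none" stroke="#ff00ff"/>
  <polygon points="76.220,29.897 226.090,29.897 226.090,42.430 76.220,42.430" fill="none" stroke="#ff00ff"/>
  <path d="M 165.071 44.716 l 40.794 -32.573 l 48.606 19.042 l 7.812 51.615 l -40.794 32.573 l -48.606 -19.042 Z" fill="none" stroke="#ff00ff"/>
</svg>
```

Since the viewBox matches the mm dimensions, user units are millimetres directly. The only transform is the Y-flip y_m = 176.284 − y_svg.

Shape 1 is a rectangle drawn with `<path>`. Its stroke #ff00ff means engrave at S387, F2728. After flipping Y the toolpath is (207.366,172.567) → (348.811,172.567) → (348.811,132.643) → (207.366,132.643) → (207.366,172.567), returning to the start.

Shape 2 is a closed polygon drawn with `<path>`. Its stroke #ff00ff means engrave at S387, F2728. After flipping Y the toolpath is (228.068,120.882) → (129.873,129.833) → (14.680,41.481) → (228.068,120.882), returning to the start.

Shape 3 is a rectangle drawn with `<polygon>`. Its stroke #ff00ff means engrave at S387, F2728. After flipping Y the toolpath is (76.220,146.387) → (226.090,146.387) → (226.090,133.854) → (76.220,133.854) → (76.220,146.387), returning to the start.

Shape 4 is a regular polygon drawn with `<path>`. Its stroke #ff00ff means engrave at S387, F2728. After flipping Y the toolpath is (165.071,131.568) → (205.865,164.141) → (254.471,145.099) → (262.283,93.484) → (221.489,60.911) → (172.883,79.953) → (165.071,131.568), returning to the start.

; Generated by LaserGRBL
G21
G90
G0 X207.366 Y172.567
M3 S387
G1 X348.811 Y172.567 F2728
G1 X348.811 Y132.643
G1 X207.366 Y132.643
G1 X207.366 Y172.567
M5
G0 X228.068 Y120.882
M3 S387
G1 X129.873 Y129.833 F2728
G1 X14.680 Y41.481
G1 X228.068 Y120.882
M5
G0 X76.220 Y146.387
M3 S387
G1 X226.090 Y146.387 F2728
G1 X226.090 Y133.854
G1 X76.220 Y133.854
G1 X76.220 Y146.387
M5
G0 X165.071 Y131.568
M3 S387
G1 X205.865 Y164.141 F2728
G1 X254.471 Y145.099
G1 X262.283 Y93.484
G1 X221.489 Y60.911
G1 X172.883 Y79.953
G1 X165.071 Y131.568
M5
G0 X0.000 Y0.000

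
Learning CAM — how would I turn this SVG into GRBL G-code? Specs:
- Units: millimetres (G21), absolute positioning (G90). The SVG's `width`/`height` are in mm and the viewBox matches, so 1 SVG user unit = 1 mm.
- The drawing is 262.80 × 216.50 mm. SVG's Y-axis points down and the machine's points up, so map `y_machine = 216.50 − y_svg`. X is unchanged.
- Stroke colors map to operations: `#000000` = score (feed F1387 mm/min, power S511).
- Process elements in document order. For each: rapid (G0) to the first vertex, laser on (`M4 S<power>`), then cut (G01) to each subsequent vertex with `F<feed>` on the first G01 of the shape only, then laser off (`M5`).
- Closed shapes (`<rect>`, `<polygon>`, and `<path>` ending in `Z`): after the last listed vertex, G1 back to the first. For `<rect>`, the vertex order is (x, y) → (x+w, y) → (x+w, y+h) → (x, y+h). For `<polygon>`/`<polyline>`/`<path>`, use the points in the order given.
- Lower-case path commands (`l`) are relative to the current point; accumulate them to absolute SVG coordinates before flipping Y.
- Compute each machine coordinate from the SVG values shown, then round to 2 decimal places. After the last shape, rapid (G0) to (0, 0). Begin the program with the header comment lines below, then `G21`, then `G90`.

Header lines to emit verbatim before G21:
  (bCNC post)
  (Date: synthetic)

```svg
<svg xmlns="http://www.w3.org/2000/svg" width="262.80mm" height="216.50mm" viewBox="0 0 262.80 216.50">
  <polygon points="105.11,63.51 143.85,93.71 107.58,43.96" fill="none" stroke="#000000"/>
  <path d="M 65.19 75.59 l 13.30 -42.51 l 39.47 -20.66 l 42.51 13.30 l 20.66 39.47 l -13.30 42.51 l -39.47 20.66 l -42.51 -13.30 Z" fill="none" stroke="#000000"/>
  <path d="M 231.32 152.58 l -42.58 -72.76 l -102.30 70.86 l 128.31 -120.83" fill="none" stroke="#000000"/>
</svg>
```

(bCNC post)
(Date: synthetic)
G21
G90
G0 X105.11 Y152.99
M4 S511
G01 X143.85 Y122.79 F1387
G01 X107.58 Y172.54
G01 X105.11 Y152.99
M5
G0 X65.19 Y140.91
M4 S511
G01 X78.49 Y183.42 F1387
G01 X117.96 Y204.08
G01 X160.47 Y190.78
G01 X181.13 Y151.31
G01 X167.83 Y108.80
G01 X128.36 Y88.14
G01 X85.85 Y101.44
G01 X65.19 Y140.91
M5
G0 X231.32 Y63.92
M4 S511
G01 X188.74 Y136.68 F1387
G01 X86.44 Y65.82
G01 X214.75 Y186.65
M5
G0 X0.00 Y0.00

Since the viewBox matches the mm dimensions, user units are millimetres directly. The only transform is the Y-flip y_m = 216.50 − y_svg.

Shape 1 is a closed polygon drawn with `<polygon>`. Its stroke #000000 means score at S511, F1387. After flipping Y the toolpath is (105.11,152.99) → (143.85,122.79) → (107.58,172.54) → (105.11,152.99), returning to the start.

Shape 2 is a regular polygon drawn with `<path>`. Its stroke #000000 means score at S511, F1387. After flipping Y the toolpath is (65.19,140.91) → (78.49,183.42) → (117.96,204.08) → (160.47,190.78) → (181.13,151.31) → (167.83,108.80) → (128.36,88.14) → (85.85,101.44) → (65.19,140.91), returning to the start.

Shape 3 is a open polyline drawn with `<path>`. Its stroke #000000 means score at S511, F1387. After flipping Y the toolpath is (231.32,63.92) → (188.74,136.68) → (86.44,65.82) → (214.75,186.65).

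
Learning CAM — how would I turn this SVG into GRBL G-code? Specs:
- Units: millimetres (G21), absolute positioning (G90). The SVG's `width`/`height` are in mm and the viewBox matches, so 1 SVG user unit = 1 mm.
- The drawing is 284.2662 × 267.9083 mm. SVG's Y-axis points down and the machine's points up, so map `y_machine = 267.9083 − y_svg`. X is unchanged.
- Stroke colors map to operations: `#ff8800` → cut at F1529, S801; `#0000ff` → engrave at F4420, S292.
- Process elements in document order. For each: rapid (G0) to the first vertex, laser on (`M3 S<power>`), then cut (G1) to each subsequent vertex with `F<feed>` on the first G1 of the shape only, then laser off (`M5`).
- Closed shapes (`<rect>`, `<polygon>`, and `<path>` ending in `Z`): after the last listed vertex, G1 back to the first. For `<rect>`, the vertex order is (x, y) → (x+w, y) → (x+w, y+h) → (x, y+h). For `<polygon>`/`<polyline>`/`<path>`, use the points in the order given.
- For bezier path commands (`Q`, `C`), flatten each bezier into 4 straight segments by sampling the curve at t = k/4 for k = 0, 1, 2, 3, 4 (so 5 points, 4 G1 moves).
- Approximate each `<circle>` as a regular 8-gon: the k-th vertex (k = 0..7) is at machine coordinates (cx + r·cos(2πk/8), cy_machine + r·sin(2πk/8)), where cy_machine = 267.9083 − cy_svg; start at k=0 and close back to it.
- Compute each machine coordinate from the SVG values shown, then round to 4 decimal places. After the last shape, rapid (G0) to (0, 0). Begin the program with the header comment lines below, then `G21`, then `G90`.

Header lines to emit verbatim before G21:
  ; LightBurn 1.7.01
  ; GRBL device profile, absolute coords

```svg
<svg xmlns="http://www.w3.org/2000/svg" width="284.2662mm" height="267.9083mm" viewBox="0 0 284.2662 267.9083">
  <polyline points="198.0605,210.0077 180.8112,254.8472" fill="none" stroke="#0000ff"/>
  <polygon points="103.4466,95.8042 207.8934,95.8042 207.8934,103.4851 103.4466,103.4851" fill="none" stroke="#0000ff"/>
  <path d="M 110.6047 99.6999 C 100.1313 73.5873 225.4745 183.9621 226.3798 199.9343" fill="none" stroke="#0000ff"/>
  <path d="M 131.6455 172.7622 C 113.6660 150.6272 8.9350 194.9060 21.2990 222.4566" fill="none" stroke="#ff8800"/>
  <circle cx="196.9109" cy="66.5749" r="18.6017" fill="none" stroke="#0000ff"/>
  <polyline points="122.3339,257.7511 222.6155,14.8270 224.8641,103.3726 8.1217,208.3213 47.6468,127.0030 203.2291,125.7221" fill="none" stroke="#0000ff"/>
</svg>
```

Since the viewBox matches the mm dimensions, user units are millimetres directly. The only transform is the Y-flip y_m = 267.9083 − y_svg.

Shape 1 is a line segment drawn with `<polyline>`. Its stroke #0000ff means engrave at S292, F4420. After flipping Y the toolpath is (198.0605,57.9006) → (180.8112,13.0611).

Shape 2 is a rectangle drawn with `<polygon>`. Its stroke #0000ff means engrave at S292, F4420. After flipping Y the toolpath is (103.4466,172.1041) → (207.8934,172.1041) → (207.8934,164.4232) → (103.4466,164.4232) → (103.4466,172.1041), returning to the start.

Shape 3 is a cubic bezier drawn with `<path>`. Its stroke #0000ff means engrave at S292, F4420. After flipping Y the toolpath is (110.6047,168.2084) → (124.1488,165.8091) → (164.2252,133.8730) → (206.4352,94.0460) → (226.3798,67.9740).

Shape 4 is a cubic bezier drawn with `<path>`. Its stroke #ff8800 means cut at S801, F1529. After flipping Y the toolpath is (131.6455,95.1461) → (105.0801,100.5939) → (65.0934,88.9310) → (30.7962,67.9521) → (21.2990,45.4517).

Shape 5 is a circle drawn with `<circle>`. Its stroke #0000ff means engrave at S292, F4420. After flipping Y the toolpath is (215.5126,201.3334) → (210.0643,214.4868) → (196.9109,219.9351) → (183.7575,214.4868) → (178.3092,201.3334) → (183.7575,188.1800) → (196.9109,182.7317) → (210.0643,188.1800) → (215.5126,201.3334), returning to the start.

Shape 6 is a open polyline drawn with `<polyline>`. Its stroke #0000ff means engrave at S292, F4420. After flipping Y the toolpath is (122.3339,10.1572) → (222.6155,253.0813) → (224.8641,164.5357) → (8.1217,59.5870) → (47.6468,140.9053) → (203.2291,142.1862).

; LightBurn 1.7.01
; GRBL device profile, absolute coords
G21
G90
G0 X198.0605 Y57.9006
M3 S292
G1 X180.8112 Y13.0611 F4420
M5
G0 X103.4466 Y172.1041
M3 S292
G1 X207.8934 Y172.1041 F4420
G1 X207.8934 Y164.4232
G1 X103.4466 Y164.4232
G1 X103.4466 Y172.1041
M5
G0 X110.6047 Y168.2084
M3 S292
G1 X124.1488 Y165.8091 F4420
G1 X164.2252 Y133.8730
G1 X206.4352 Y94.0460
G1 X226.3798 Y67.9740
M5
G0 X131.6455 Y95.1461
M3 S801
G1 X105.0801 Y100.5939 F1529
G1 X65.0934 Y88.9310
G1 X30.7962 Y67.9521
G1 X21.2990 Y45.4517
M5
G0 X215.5126 Y201.3334
M3 S292
G1 X210.0643 Y214.4868 F4420
G1 X196.9109 Y219.9351
G1 X183.7575 Y214.4868
G1 X178.3092 Y201.3334
G1 X183.7575 Y188.1800
G1 X196.9109 Y182.7317
G1 X210.0643 Y188.1800
G1 X215.5126 Y201.3334
M5
G0 X122.3339 Y10.1572
M3 S292
G1 X222.6155 Y253.0813 F4420
G1 X224.8641 Y164.5357
G1 X8.1217 Y59.5870
G1 X47.6468 Y140.9053
G1 X203.2291 Y142.1862
M5
G0 X0.0000 Y0.0000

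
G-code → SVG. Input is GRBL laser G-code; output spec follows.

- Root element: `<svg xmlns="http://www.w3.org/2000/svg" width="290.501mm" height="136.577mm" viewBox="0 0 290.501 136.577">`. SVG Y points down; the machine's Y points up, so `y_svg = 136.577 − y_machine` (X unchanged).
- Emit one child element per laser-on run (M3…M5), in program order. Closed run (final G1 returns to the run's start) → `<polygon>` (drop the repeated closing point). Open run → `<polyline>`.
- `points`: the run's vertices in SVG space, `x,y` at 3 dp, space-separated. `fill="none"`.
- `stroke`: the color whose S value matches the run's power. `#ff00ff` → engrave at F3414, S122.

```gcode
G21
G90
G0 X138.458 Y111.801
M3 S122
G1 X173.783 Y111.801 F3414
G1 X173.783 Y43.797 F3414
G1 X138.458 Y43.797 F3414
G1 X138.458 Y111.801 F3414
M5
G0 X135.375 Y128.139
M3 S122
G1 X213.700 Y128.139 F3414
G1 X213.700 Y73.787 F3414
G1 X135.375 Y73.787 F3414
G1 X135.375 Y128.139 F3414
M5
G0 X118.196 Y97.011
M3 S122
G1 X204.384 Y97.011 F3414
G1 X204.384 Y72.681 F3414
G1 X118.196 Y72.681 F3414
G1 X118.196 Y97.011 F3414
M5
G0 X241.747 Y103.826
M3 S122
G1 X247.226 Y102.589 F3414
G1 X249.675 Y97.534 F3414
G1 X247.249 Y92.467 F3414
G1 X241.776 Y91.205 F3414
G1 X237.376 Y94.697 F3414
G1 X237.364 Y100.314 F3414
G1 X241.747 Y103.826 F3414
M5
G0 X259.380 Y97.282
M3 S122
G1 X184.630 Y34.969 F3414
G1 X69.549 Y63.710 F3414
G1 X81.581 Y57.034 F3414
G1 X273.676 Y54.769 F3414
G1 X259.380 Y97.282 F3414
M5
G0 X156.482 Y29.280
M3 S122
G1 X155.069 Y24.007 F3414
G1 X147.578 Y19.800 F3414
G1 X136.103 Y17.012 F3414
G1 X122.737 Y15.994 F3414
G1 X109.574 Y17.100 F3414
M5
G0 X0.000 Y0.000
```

<svg xmlns="http://www.w3.org/2000/svg" width="290.501mm" height="136.577mm" viewBox="0 0 290.501 136.577">
  <polygon points="138.458,24.776 173.783,24.776 173.783,92.780 138.458,92.780" fill="none" stroke="#ff00ff"/>
  <polygon points="135.375,8.438 213.700,8.438 213.700,62.790 135.375,62.790" fill="none" stroke="#ff00ff"/>
  <polygon points="118.196,39.566 204.384,39.566 204.384,63.896 118.196,63.896" fill="none" stroke="#ff00ff"/>
  <polygon points="241.747,32.751 247.226,33.988 249.675,39.043 247.249,44.110 241.776,45.372 237.376,41.880 237.364,36.263" fill="none" stroke="#ff00ff"/>
  <polygon points="259.380,39.295 184.630,101.608 69.549,72.867 81.581,79.543 273.676,81.808" fill="none" stroke="#ff00ff"/>
  <polyline points="156.482,107.297 155.069,112.570 147.578,116.777 136.103,119.565 122.737,120.583 109.574,119.477" fill="none" stroke="#ff00ff"/>
</svg>

Each laser-on run becomes one SVG element. Flip Y back into SVG space with y_svg = 136.577 − y_machine. Every run uses S122, so all elements get stroke `#ff00ff` (engrave).

Run 1: The run returns to its start, so emit a `<polygon>` with points (Y-flipped): 138.458,24.776 173.783,24.776 173.783,92.780 138.458,92.780.

Run 2: The run returns to its start, so emit a `<polygon>` with points (Y-flipped): 135.375,8.438 213.700,8.438 213.700,62.790 135.375,62.790.

Run 3: The run returns to its start, so emit a `<polygon>` with points (Y-flipped): 118.196,39.566 204.384,39.566 204.384,63.896 118.196,63.896.

Run 4: The run returns to its start, so emit a `<polygon>` with points (Y-flipped): 241.747,32.751 247.226,33.988 249.675,39.043 247.249,44.110 241.776,45.372 237.376,41.880 237.364,36.263.

Run 5: The run returns to its start, so emit a `<polygon>` with points (Y-flipped): 259.380,39.295 184.630,101.608 69.549,72.867 81.581,79.543 273.676,81.808.

Run 6: The run is open, so emit a `<polyline>` with points (Y-flipped): 156.482,107.297 155.069,112.570 147.578,116.777 136.103,119.565 122.737,120.583 109.574,119.477.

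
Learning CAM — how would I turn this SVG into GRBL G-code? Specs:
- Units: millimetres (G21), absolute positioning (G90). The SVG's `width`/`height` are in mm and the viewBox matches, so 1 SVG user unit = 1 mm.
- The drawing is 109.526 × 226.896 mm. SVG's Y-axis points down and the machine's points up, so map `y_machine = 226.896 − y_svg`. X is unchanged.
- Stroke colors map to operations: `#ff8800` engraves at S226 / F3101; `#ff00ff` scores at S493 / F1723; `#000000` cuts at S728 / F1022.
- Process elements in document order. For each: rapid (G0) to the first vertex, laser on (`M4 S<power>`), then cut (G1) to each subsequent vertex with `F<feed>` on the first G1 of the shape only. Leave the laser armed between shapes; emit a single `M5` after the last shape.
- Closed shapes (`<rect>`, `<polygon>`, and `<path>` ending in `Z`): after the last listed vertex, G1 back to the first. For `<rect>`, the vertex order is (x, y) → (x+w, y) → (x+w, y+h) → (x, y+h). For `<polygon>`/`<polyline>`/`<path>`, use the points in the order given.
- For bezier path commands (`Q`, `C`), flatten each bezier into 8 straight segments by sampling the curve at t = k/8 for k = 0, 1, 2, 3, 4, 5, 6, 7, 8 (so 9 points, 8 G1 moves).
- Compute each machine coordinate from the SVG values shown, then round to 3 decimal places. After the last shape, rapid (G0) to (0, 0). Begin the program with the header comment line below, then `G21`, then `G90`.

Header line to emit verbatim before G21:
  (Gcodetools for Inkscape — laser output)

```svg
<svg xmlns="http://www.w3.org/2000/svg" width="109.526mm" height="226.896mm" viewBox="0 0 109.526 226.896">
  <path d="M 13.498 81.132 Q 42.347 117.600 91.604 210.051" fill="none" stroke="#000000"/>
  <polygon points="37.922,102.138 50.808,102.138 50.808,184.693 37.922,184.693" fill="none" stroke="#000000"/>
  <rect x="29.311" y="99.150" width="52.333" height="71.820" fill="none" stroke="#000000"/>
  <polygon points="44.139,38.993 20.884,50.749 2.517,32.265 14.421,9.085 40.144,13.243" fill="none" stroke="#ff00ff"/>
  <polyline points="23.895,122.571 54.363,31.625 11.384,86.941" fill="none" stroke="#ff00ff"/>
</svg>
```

1 u = 1 mm; y_m = 226.896 − y.

[1] `<path>` quadratic bezier, #000000→cut S728 F1022: (13.498,145.764) → (21.029,135.772) → (29.198,124.031) → (38.005,110.540) → (47.449,95.300) → (57.531,78.311) → (68.251,59.572) → (79.609,39.083) → (91.604,16.845)

[2] `<polygon>` rectangle, #000000→cut S728 F1022: (37.922,124.758) → (50.808,124.758) → (50.808,42.203) → (37.922,42.203) → (37.922,124.758) (closed)

[3] `<rect>` rectangle, #000000→cut S728 F1022: (29.311,127.746) → (81.644,127.746) → (81.644,55.926) → (29.311,55.926) → (29.311,127.746) (closed)

[4] `<polygon>` regular polygon, #ff00ff→score S493 F1723: (44.139,187.903) → (20.884,176.147) → (2.517,194.631) → (14.421,217.811) → (40.144,213.653) → (44.139,187.903) (closed)

[5] `<polyline>` open polyline, #ff00ff→score S493 F1723: (23.895,104.325) → (54.363,195.271) → (11.384,139.955)

(Gcodetools for Inkscape — laser output)
G21
G90
G0 X13.498 Y145.764
M4 S728
G1 X21.029 Y135.772 F1022
G1 X29.198 Y124.031
G1 X38.005 Y110.540
G1 X47.449 Y95.300
G1 X57.531 Y78.311
G1 X68.251 Y59.572
G1 X79.609 Y39.083
G1 X91.604 Y16.845
G0 X37.922 Y124.758
M4 S728
G1 X50.808 Y124.758 F1022
G1 X50.808 Y42.203
G1 X37.922 Y42.203
G1 X37.922 Y124.758
G0 X29.311 Y127.746
M4 S728
G1 X81.644 Y127.746 F1022
G1 X81.644 Y55.926
G1 X29.311 Y55.926
G1 X29.311 Y127.746
G0 X44.139 Y187.903
M4 S493
G1 X20.884 Y176.147 F1723
G1 X2.517 Y194.631
G1 X14.421 Y217.811
G1 X40.144 Y213.653
G1 X44.139 Y187.903
G0 X23.895 Y104.325
M4 S493
G1 X54.363 Y195.271 F1723
G1 X11.384 Y139.955
M5
G0 X0.000 Y0.000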